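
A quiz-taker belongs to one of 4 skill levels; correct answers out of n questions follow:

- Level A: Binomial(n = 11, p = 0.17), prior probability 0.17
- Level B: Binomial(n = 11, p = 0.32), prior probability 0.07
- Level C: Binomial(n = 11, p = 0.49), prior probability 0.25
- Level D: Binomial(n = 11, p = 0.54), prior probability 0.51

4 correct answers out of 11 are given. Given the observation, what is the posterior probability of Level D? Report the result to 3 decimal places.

The responsibility of component k is π_k f_k(x) divided by Σ_j π_j f_j(x).
Component likelihoods at x = 4 correct answers out of 11:
  L_A = 0.0747922
  L_B = 0.232636
  L_C = 0.170722
  L_D = 0.122291
Weight by the priors:
  π_A·L_A = 0.17 × 0.0747922 = 0.0127147
  π_B·L_B = 0.07 × 0.232636 = 0.0162845
  π_C·L_C = 0.25 × 0.170722 = 0.0426805
  π_D·L_D = 0.51 × 0.122291 = 0.0623683
Normaliser: 0.0127147 + 0.0162845 + 0.0426805 + 0.0623683 = 0.134048
Responsibility of Level D: 0.0623683 / 0.134048 ≈ 0.465

0.465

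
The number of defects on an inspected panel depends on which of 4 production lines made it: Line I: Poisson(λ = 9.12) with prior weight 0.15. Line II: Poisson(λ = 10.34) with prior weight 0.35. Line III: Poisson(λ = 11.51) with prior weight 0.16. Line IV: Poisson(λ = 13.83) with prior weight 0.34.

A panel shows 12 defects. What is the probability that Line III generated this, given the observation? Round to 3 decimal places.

P(component k | x) = w_k·f_k(x) / marginal(x), where marginal(x) = Σ_j w_j·f_j(x).
Component likelihoods at x = 12 defects:
  p_I = e^(−9.12)·9.12^12/12! = 0.0756546
  p_II = e^(−10.34)·10.34^12/12! = 0.100764
  p_III = e^(−11.51)·11.51^12/12! = 0.113198
  p_IV = e^(−13.83)·13.83^12/12! = 0.100748
Unnormalised posteriors:
  w_I·p_I = 0.15 × 0.0756546 = 0.0113482
  w_II·p_II = 0.35 × 0.100764 = 0.0352673
  w_III·p_III = 0.16 × 0.113198 = 0.0181116
  w_IV·p_IV = 0.34 × 0.100748 = 0.0342543
Evidence: 0.0113482 + 0.0352673 + 0.0181116 + 0.0342543 = 0.0989815
P(Line III | the observation) ≈ 0.183

0.183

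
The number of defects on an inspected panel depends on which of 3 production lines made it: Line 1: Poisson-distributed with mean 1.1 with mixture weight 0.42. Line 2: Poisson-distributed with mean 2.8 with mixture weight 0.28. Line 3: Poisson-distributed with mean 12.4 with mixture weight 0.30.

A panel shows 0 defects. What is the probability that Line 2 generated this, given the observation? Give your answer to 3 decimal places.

0.109

By Bayes' theorem, P(k | x) = π_k f_k(x) / Σ_j π_j f_j(x).
Poisson probabilities:
  f_1 = e^(−1.1)·1.1^0/0! = 0.332871
  f_2 = e^(−2.8)·2.8^0/0! = 0.0608101
  f_3 = e^(−12.4)·12.4^0/0! = 4.11859e-06
Multiply by the mixture weights:
  π_1·f_1 = 0.42 × 0.332871 = 0.139806
  π_2·f_2 = 0.28 × 0.0608101 = 0.0170268
  π_3·f_3 = 0.30 × 4.11859e-06 = 1.23558e-06
Denominator: 0.139806 + 0.0170268 + 1.23558e-06 = 0.156834
Responsibility of Line 2: 0.0170268 / 0.156834 ≈ 0.109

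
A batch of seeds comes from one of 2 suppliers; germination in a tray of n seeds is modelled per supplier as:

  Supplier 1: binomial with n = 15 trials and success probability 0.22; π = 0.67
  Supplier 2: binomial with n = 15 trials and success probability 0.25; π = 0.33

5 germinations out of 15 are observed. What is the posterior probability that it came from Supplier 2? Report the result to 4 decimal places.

0.3867

Apply Bayes' rule: the posterior for each component is proportional to its prior times its likelihood at x.
Component likelihoods at x = 5 germinations out of 15:
  L_1 = C(15,5)·0.22^5·0.78^10 = 3003·0.000515363·0.0833578 = 0.129007
  L_2 = C(15,5)·0.25^5·0.75^10 = 3003·0.000976562·0.0563135 = 0.165146
Multiply by the mixture weights:
  P(Z=1)·L_1 = 0.67 × 0.129007 = 0.086435
  P(Z=2)·L_2 = 0.33 × 0.165146 = 0.0544982
Sum: 0.086435 + 0.0544982 = 0.140933
P(Supplier 2 | the observation) ≈ 0.3867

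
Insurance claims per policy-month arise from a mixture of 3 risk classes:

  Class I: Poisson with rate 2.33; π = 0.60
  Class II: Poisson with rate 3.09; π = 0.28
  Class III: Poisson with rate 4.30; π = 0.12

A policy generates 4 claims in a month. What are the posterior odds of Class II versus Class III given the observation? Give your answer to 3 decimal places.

Posterior odds = (π_i f_i(x)) / (π_j f_j(x)); the normalising sum cancels.
Evaluate each component's likelihood at the observed value:
  f_I = e^(−2.33)·2.33^4/4! = 0.119483
  f_II = e^(−3.09)·3.09^4/4! = 0.172843
  f_III = e^(−4.30)·4.30^4/4! = 0.193284
0.0483961 / 0.0231941 ≈ 2.087

2.087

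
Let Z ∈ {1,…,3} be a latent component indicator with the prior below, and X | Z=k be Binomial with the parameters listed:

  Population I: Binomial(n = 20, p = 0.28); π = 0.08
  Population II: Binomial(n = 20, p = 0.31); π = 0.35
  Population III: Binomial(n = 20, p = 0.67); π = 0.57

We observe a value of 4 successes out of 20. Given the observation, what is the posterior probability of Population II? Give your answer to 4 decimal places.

0.7687

Apply Bayes' rule: the posterior for each component is proportional to its prior times its likelihood at x.
Binomial probabilities:
  L_I = C(20,4)·0.28^4·0.72^16 = 4845·0.00614656·0.00521579 = 0.155327
  L_II = C(20,4)·0.31^4·0.69^16 = 4845·0.00923521·0.00263989 = 0.118121
  L_III = C(20,4)·0.67^4·0.33^16 = 4845·0.201511·1.97799e-08 = 1.93115e-05
Weight by the priors:
  P(Z=I)·L_I = 0.08 × 0.155327 = 0.0124261
  P(Z=II)·L_II = 0.35 × 0.118121 = 0.0413422
  P(Z=III)·L_III = 0.57 × 1.93115e-05 = 1.10076e-05
Marginal: 0.0124261 + 0.0413422 + 1.10076e-05 = 0.0537794
Responsibility of Population II: 0.0413422 / 0.0537794 ≈ 0.7687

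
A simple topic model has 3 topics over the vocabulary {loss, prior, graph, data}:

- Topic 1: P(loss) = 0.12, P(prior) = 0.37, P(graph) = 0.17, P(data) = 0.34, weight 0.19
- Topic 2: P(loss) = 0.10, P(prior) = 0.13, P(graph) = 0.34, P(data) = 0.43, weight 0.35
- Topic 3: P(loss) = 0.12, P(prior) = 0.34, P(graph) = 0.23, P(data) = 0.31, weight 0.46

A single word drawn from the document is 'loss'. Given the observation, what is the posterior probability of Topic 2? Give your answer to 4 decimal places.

P(component k | x) = π_k·f_k(x) / marginal(x), where marginal(x) = Σ_j π_j·f_j(x).
Component likelihoods at x = 'loss':
  f_1 = 0.12
  f_2 = 0.1
  f_3 = 0.12
Unnormalised posteriors:
  π_1·f_1 = 0.19 × 0.12 = 0.0228
  π_2·f_2 = 0.35 × 0.1 = 0.035
  π_3·f_3 = 0.46 × 0.12 = 0.0552
Sum: 0.0228 + 0.035 + 0.0552 = 0.113
Responsibility of Topic 2: 0.035 / 0.113 ≈ 0.3097

0.3097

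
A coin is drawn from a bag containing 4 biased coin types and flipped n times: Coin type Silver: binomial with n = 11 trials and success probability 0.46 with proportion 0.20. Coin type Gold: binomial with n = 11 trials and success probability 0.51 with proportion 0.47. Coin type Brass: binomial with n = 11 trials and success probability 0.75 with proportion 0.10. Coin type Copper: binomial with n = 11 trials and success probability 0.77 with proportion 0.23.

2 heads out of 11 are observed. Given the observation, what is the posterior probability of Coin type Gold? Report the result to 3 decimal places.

Apply Bayes' rule: the posterior for each component is proportional to its prior times its likelihood at x.
Binomial probabilities:
  f_Silver = C(11,2)·0.46^2·0.54^9 = 55·0.2116·0.00390431 = 0.0454383
  f_Gold = C(11,2)·0.51^2·0.49^9 = 55·0.2601·0.00162841 = 0.0232953
  f_Brass = C(11,2)·0.75^2·0.25^9 = 55·0.5625·3.8147e-06 = 0.000118017
  f_Copper = C(11,2)·0.77^2·0.23^9 = 55·0.5929·1.80115e-06 = 5.87347e-05
Prior × likelihood for each component:
  w_Silver·f_Silver = 0.20 × 0.0454383 = 0.00908766
  w_Gold·f_Gold = 0.47 × 0.0232953 = 0.0109488
  w_Brass·f_Brass = 0.10 × 0.000118017 = 1.18017e-05
  w_Copper·f_Copper = 0.23 × 5.87347e-05 = 1.3509e-05
Marginal: 0.00908766 + 0.0109488 + 1.18017e-05 + 1.3509e-05 = 0.0200618
Responsibility of Coin type Gold: 0.0109488 / 0.0200618 ≈ 0.546

0.546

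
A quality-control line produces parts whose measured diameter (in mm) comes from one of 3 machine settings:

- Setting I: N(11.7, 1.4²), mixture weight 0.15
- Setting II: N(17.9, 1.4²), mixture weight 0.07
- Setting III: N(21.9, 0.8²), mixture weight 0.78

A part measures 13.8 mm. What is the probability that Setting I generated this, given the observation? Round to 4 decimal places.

P(component k | x) = w_k·f_k(x) / marginal(x), where marginal(x) = Σ_j w_j·f_j(x).
Normal densities:
  f_I = (1/(1.4·√(2π)))·exp(−(13.8−11.7)²/(2·1.4²)) = 0.284959·exp(-1.12500) = 0.0925126
  f_II = (1/(1.4·√(2π)))·exp(−(13.8−17.9)²/(2·1.4²)) = 0.284959·exp(-4.28827) = 0.00391212
  f_III = (1/(0.8·√(2π)))·exp(−(13.8−21.9)²/(2·0.8²)) = 0.498678·exp(-51.25781) = 2.73423e-23
Multiply by the mixture weights:
  w_I·f_I = 0.15 × 0.0925126 = 0.0138769
  w_II·f_II = 0.07 × 0.00391212 = 0.000273848
  w_III·f_III = 0.78 × 2.73423e-23 = 2.1327e-23
Marginal: 0.0138769 + 0.000273848 + 2.1327e-23 = 0.0141507
P(Setting I | data) ≈ 0.9806

0.9806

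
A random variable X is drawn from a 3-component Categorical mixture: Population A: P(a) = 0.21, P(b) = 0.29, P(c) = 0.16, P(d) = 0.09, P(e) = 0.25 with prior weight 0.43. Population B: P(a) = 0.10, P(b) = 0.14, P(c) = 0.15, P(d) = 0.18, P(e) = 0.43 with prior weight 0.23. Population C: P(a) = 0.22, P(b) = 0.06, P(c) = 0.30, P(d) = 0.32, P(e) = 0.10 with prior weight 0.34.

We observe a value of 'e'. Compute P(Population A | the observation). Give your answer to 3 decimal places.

0.447

By Bayes' theorem, P(k | x) = w_k f_k(x) / Σ_j w_j f_j(x).
Component likelihoods at x = 'e':
  L_A = P(e | comp) = 0.25
  L_B = P(e | comp) = 0.43
  L_C = P(e | comp) = 0.10
Multiply by the mixture weights:
  w_A·L_A = 0.43 × 0.25 = 0.1075
  w_B·L_B = 0.23 × 0.43 = 0.0989
  w_C·L_C = 0.34 × 0.1 = 0.034
Denominator: 0.1075 + 0.0989 + 0.034 = 0.2404
P(Population A | data) = 0.1075 / 0.2404 ≈ 0.447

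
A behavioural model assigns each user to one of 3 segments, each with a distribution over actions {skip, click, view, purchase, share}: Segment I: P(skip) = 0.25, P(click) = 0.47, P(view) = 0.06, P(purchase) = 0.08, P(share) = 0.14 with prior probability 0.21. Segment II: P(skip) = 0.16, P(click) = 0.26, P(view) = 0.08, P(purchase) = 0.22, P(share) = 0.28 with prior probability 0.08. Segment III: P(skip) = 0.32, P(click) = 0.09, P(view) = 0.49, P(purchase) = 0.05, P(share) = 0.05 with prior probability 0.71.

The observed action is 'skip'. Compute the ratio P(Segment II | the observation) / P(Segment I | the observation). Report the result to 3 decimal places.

0.244

Only the two components matter; the odds are (π_i f_i(x)) / (π_j f_j(x)).
Categorical probabilities:
  p_I = 0.25
  p_II = 0.16
  p_III = 0.32
0.0128 / 0.0525 ≈ 0.244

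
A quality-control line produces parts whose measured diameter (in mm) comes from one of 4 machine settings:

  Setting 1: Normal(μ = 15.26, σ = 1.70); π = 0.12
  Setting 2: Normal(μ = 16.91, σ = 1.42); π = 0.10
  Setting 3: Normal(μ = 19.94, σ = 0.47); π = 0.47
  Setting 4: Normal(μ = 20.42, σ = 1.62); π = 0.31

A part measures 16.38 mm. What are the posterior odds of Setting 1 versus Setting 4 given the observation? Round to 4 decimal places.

6.6544

The posterior odds equal the prior odds times the likelihood ratio: (P(Z=i)/P(Z=j))·(f_i(x)/f_j(x)).
Component likelihoods at x = 16.38 mm:
  f_1 = (1/(1.70·√(2π)))·exp(−(16.38−15.26)²/(2·1.70²)) = 0.234672·exp(-0.21702) = 0.18889
  f_2 = (1/(1.42·√(2π)))·exp(−(16.38−16.91)²/(2·1.42²)) = 0.280945·exp(-0.06965) = 0.262042
  f_3 = (1/(0.47·√(2π)))·exp(−(16.38−19.94)²/(2·0.47²)) = 0.848813·exp(-28.68628) = 2.95473e-13
  f_4 = (1/(1.62·√(2π)))·exp(−(16.38−20.42)²/(2·1.62²)) = 0.246261·exp(-3.10959) = 0.010988
Posterior odds = (P(Z=1)·f_1) / (P(Z=4)·f_4) = (0.12·0.18889) / (0.31·0.010988) = 0.0226668 / 0.00340628 ≈ 6.6544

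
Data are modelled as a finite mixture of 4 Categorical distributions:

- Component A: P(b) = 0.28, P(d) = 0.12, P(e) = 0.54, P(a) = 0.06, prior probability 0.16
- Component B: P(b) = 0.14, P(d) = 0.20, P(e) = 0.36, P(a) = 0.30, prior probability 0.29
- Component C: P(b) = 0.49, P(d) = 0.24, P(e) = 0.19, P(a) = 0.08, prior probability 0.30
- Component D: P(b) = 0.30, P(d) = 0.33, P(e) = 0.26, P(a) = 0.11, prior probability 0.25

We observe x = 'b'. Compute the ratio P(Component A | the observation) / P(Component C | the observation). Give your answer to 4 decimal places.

The posterior odds equal the prior odds times the likelihood ratio: (π_i/π_j)·(f_i(x)/f_j(x)).
Categorical probabilities:
  L_A = 0.28
  L_B = 0.14
  L_C = 0.49
  L_D = 0.3
Posterior odds = (π_A·L_A) / (π_C·L_C) = (0.16·0.28) / (0.30·0.49) = 0.0448 / 0.147 ≈ 0.3048

0.3048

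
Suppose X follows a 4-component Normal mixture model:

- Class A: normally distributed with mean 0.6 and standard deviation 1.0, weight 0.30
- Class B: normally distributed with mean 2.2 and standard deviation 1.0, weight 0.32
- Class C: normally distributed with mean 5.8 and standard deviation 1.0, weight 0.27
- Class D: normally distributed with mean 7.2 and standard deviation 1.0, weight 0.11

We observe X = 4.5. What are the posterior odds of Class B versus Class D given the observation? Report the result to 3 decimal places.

The posterior odds equal the prior odds times the likelihood ratio: (P(Z=i)/P(Z=j))·(f_i(x)/f_j(x)).
Evaluate each component's likelihood at the observed value:
  L_A = 0.000198655
  L_B = 0.028327
  L_C = 0.171369
  L_D = 0.0104209
Posterior odds = (P(Z=B)·L_B) / (P(Z=D)·L_D) = (0.32·0.028327) / (0.11·0.0104209) = 0.00906465 / 0.0011463 ≈ 7.908

7.908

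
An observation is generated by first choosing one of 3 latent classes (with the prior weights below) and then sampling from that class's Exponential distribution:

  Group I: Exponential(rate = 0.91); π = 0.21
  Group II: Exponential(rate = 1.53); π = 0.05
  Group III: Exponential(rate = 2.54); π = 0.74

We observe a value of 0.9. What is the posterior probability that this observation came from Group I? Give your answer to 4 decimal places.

0.2859

By Bayes' theorem, P(k | x) = P(Z=k) f_k(x) / Σ_j P(Z=j) f_j(x).
Exponential densities:
  L_I = 0.91·e^(−0.91·0.9) = 0.91·e^(−0.8190) = 0.401194
  L_II = 1.53·e^(−1.53·0.9) = 1.53·e^(−1.3770) = 0.386072
  L_III = 2.54·e^(−2.54·0.9) = 2.54·e^(−2.2860) = 0.258248
Multiply by the mixture weights:
  P(Z=I)·L_I = 0.21 × 0.401194 = 0.0842507
  P(Z=II)·L_II = 0.05 × 0.386072 = 0.0193036
  P(Z=III)·L_III = 0.74 × 0.258248 = 0.191103
Normaliser: 0.0842507 + 0.0193036 + 0.191103 = 0.294658
So the posterior for Group I is 0.0842507 / 0.294658 ≈ 0.2859.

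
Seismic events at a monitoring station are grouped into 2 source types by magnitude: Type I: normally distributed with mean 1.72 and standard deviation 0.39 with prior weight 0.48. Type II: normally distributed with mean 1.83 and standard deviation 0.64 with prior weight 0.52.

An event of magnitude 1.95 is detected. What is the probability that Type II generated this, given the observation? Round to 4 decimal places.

Apply Bayes' rule: the posterior for each component is proportional to its prior times its likelihood at x.
Normal densities:
  p_I = (1/(0.39·√(2π)))·exp(−(1.95−1.72)²/(2·0.39²)) = 1.022929·exp(-0.17390) = 0.859651
  p_II = (1/(0.64·√(2π)))·exp(−(1.95−1.83)²/(2·0.64²)) = 0.623347·exp(-0.01758) = 0.612486
Weight by the priors:
  P(Z=I)·p_I = 0.48 × 0.859651 = 0.412632
  P(Z=II)·p_II = 0.52 × 0.612486 = 0.318493
Sum: 0.412632 + 0.318493 = 0.731125
Responsibility of Type II: 0.318493 / 0.731125 ≈ 0.4356

0.4356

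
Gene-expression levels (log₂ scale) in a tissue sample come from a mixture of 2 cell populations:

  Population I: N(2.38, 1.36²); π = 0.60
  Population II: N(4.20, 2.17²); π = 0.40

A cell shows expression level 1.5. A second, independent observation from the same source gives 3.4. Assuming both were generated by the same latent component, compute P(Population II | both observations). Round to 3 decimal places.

0.156

By Bayes' theorem, P(k | x) = w_k f_k(x) / Σ_j w_j f_j(x).
Since both observations come from the same component, the likelihood for component k is f_k(x₁)·f_k(x₂).
  L_I = [(1/(1.36·√(2π)))·exp(−(1.5−2.38)²/(2·1.36²)) = 0.293340·exp(-0.20934) = 0.237933] × [0.221425] = 0.0526842
  L_II = [(1/(2.17·√(2π)))·exp(−(1.5−4.20)²/(2·2.17²)) = 0.183844·exp(-0.77407) = 0.0847769] × [0.171766] = 0.0145618
Prior × likelihood for each component:
  w_I·L_I = 0.60 × 0.0526842 = 0.0316105
  w_II·L_II = 0.40 × 0.0145618 = 0.00582472
Evidence: 0.0316105 + 0.00582472 = 0.0374353
Responsibility of Population II: 0.00582472 / 0.0374353 ≈ 0.156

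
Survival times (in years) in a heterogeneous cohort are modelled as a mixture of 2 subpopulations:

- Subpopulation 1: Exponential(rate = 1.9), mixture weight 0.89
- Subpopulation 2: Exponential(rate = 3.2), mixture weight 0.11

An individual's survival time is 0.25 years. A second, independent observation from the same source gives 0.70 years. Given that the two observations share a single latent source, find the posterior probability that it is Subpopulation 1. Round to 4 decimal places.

P(component k | x) = w_k·f_k(x) / marginal(x), where marginal(x) = Σ_j w_j·f_j(x).
Since both observations come from the same component, the likelihood for component k is f_k(x₁)·f_k(x₂).
  f_1 = [1.18158] × [0.502507] = 0.593753
  f_2 = [1.43785] × [0.340667] = 0.489829
Weight by the priors:
  w_1·f_1 = 0.89 × 0.593753 = 0.52844
  w_2·f_2 = 0.11 × 0.489829 = 0.0538812
Normaliser: 0.52844 + 0.0538812 = 0.582321
So the posterior for Subpopulation 1 is 0.52844 / 0.582321 ≈ 0.9075.

0.9075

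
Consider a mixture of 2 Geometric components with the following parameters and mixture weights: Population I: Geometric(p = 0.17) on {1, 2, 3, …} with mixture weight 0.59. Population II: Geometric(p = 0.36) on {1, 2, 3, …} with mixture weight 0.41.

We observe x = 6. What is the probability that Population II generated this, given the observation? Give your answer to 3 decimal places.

0.286

Posterior ∝ prior × likelihood, so P(k | x) ∝ P(Z=k) f_k(x); normalise over all components.
Component likelihoods at x = 6:
  f_I = 0.0669637
  f_II = 0.0386547
Weight by the priors:
  P(Z=I)·f_I = 0.59 × 0.0669637 = 0.0395086
  P(Z=II)·f_II = 0.41 × 0.0386547 = 0.0158484
Evidence: 0.0395086 + 0.0158484 = 0.055357
P(Population II | 6) = 0.0158484 / 0.055357 ≈ 0.286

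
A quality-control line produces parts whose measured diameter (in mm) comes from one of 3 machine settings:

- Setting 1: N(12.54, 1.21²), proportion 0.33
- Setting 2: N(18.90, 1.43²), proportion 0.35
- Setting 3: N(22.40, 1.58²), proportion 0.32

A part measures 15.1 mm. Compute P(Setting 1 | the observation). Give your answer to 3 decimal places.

Posterior ∝ prior × likelihood, so P(k | x) ∝ w_k f_k(x); normalise over all components.
Normal densities:
  L_1 = 0.0351666
  L_2 = 0.0081695
  L_3 = 5.84612e-06
Prior × likelihood for each component:
  w_1·L_1 = 0.33 × 0.0351666 = 0.011605
  w_2·L_2 = 0.35 × 0.0081695 = 0.00285932
  w_3·L_3 = 0.32 × 5.84612e-06 = 1.87076e-06
Normaliser: 0.011605 + 0.00285932 + 1.87076e-06 = 0.0144662
P(Setting 1 | the observation) ≈ 0.802

0.802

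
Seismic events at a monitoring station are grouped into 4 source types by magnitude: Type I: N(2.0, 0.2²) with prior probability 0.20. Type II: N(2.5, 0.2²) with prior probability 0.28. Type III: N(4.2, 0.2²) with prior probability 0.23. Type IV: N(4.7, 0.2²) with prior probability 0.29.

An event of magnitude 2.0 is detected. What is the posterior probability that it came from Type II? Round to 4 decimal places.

0.0579

P(component k | x) = w_k·f_k(x) / marginal(x), where marginal(x) = Σ_j w_j·f_j(x).
Component likelihoods at x = 2.0:
  p_I = (1/(0.2·√(2π)))·exp(−(2.0−2.0)²/(2·0.2²)) = 1.994711·exp(-0.00000) = 1.99471
  p_II = (1/(0.2·√(2π)))·exp(−(2.0−2.5)²/(2·0.2²)) = 1.994711·exp(-3.12500) = 0.0876415
  p_III = (1/(0.2·√(2π)))·exp(−(2.0−4.2)²/(2·0.2²)) = 1.994711·exp(-60.50000) = 1.05941e-26
  p_IV = (1/(0.2·√(2π)))·exp(−(2.0−4.7)²/(2·0.2²)) = 1.994711·exp(-91.12500) = 5.30634e-40
Unnormalised posteriors:
  w_I·p_I = 0.20 × 1.99471 = 0.398942
  w_II·p_II = 0.28 × 0.0876415 = 0.0245396
  w_III·p_III = 0.23 × 1.05941e-26 = 2.43664e-27
  w_IV·p_IV = 0.29 × 5.30634e-40 = 1.53884e-40
Sum: 0.398942 + 0.0245396 + 2.43664e-27 + 1.53884e-40 = 0.423482
P(Type II | x) ≈ 0.0579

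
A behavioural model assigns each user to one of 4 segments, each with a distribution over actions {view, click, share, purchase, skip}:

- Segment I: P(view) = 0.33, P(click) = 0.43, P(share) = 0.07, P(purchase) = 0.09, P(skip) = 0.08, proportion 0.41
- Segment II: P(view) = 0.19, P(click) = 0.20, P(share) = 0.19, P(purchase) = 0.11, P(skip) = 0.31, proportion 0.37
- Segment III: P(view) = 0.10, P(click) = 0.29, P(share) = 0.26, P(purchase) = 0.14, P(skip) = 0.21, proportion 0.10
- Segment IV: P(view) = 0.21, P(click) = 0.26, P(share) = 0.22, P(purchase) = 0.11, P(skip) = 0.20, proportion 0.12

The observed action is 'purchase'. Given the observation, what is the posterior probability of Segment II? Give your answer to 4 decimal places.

By Bayes' theorem, P(k | x) = w_k f_k(x) / Σ_j w_j f_j(x).
Evaluate each component's likelihood at the observed value:
  L_I = P(purchase | comp) = 0.09
  L_II = P(purchase | comp) = 0.11
  L_III = P(purchase | comp) = 0.14
  L_IV = P(purchase | comp) = 0.11
Unnormalised posteriors:
  w_I·L_I = 0.41 × 0.09 = 0.0369
  w_II·L_II = 0.37 × 0.11 = 0.0407
  w_III·L_III = 0.10 × 0.14 = 0.014
  w_IV·L_IV = 0.12 × 0.11 = 0.0132
Normaliser: 0.0369 + 0.0407 + 0.014 + 0.0132 = 0.1048
Responsibility of Segment II: 0.0407 / 0.1048 ≈ 0.3884

0.3884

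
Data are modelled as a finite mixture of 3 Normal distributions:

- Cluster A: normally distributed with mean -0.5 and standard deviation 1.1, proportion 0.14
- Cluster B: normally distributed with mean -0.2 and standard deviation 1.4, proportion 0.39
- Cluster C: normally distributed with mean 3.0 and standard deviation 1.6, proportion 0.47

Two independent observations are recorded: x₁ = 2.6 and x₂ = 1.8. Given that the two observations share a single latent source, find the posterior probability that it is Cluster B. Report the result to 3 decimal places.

Posterior ∝ prior × likelihood, so P(k | x) ∝ P(Z=k) f_k(x); normalise over all components.
Since both observations come from the same component, the likelihood for component k is f_k(x₁)·f_k(x₂).
  f_A = [(1/(1.1·√(2π)))·exp(−(2.6−-0.5)²/(2·1.1²)) = 0.362675·exp(-3.97107) = 0.00683757] × [0.0407541] = 0.000278659
  f_B = [(1/(1.4·√(2π)))·exp(−(2.6−-0.2)²/(2·1.4²)) = 0.284959·exp(-2.00000) = 0.038565] × [0.102713] = 0.00396112
  f_C = [(1/(1.6·√(2π)))·exp(−(2.6−3.0)²/(2·1.6²)) = 0.249339·exp(-0.03125) = 0.241668] × [0.188211] = 0.0454845
Multiply by the mixture weights:
  P(Z=A)·f_A = 0.14 × 0.000278659 = 3.90122e-05
  P(Z=B)·f_B = 0.39 × 0.00396112 = 0.00154483
  P(Z=C)·f_C = 0.47 × 0.0454845 = 0.0213777
Marginal: 3.90122e-05 + 0.00154483 + 0.0213777 = 0.0229615
Responsibility of Cluster B: 0.00154483 / 0.0229615 ≈ 0.067

0.067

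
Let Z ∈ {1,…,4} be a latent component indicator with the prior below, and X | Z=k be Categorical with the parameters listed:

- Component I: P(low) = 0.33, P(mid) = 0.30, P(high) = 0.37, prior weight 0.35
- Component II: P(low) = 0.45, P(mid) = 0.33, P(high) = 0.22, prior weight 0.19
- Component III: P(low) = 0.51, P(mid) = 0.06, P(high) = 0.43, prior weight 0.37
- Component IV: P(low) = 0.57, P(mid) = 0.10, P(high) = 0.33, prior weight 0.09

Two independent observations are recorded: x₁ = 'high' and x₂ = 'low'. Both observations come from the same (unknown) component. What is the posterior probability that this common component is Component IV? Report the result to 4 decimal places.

Posterior ∝ prior × likelihood, so P(k | x) ∝ P(Z=k) f_k(x); normalise over all components.
Since both observations come from the same component, the likelihood for component k is f_k(x₁)·f_k(x₂).
  L_I = [0.37] × [0.33] = 0.1221
  L_II = [0.22] × [0.45] = 0.099
  L_III = [0.43] × [0.51] = 0.2193
  L_IV = [0.33] × [0.57] = 0.1881
Prior × likelihood for each component:
  P(Z=I)·L_I = 0.35 × 0.1221 = 0.042735
  P(Z=II)·L_II = 0.19 × 0.099 = 0.01881
  P(Z=III)·L_III = 0.37 × 0.2193 = 0.081141
  P(Z=IV)·L_IV = 0.09 × 0.1881 = 0.016929
Denominator: 0.042735 + 0.01881 + 0.081141 + 0.016929 = 0.159615
So the posterior for Component IV is 0.016929 / 0.159615 ≈ 0.1061.

0.1061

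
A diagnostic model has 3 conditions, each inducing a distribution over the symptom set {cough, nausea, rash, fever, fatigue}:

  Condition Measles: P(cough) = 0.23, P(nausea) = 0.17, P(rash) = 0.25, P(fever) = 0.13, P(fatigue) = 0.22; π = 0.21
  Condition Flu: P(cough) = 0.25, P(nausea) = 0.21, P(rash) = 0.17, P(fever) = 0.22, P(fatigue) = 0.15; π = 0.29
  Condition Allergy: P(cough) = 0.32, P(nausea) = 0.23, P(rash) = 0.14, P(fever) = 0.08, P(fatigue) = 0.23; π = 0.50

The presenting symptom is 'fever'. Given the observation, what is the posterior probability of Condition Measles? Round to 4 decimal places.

0.2082

Apply Bayes' rule: the posterior for each component is proportional to its prior times its likelihood at x.
Evaluate each component's likelihood at the observed value:
  f_Measles = P(fever | comp) = 0.13
  f_Flu = P(fever | comp) = 0.22
  f_Allergy = P(fever | comp) = 0.08
Weight by the priors:
  P(Z=Measles)·f_Measles = 0.21 × 0.13 = 0.0273
  P(Z=Flu)·f_Flu = 0.29 × 0.22 = 0.0638
  P(Z=Allergy)·f_Allergy = 0.50 × 0.08 = 0.04
Marginal: 0.0273 + 0.0638 + 0.04 = 0.1311
P(Condition Measles | data) ≈ 0.2082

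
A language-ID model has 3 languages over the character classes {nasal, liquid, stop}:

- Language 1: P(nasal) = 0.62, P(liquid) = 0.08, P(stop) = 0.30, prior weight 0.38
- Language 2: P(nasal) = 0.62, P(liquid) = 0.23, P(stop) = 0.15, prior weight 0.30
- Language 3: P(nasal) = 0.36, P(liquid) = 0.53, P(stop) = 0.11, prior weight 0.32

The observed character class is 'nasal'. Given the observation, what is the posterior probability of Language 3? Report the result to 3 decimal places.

Apply Bayes' rule: the posterior for each component is proportional to its prior times its likelihood at x.
Evaluate each component's likelihood at the observed value:
  f_1 = P(nasal | comp) = 0.62
  f_2 = P(nasal | comp) = 0.62
  f_3 = P(nasal | comp) = 0.36
Prior × likelihood for each component:
  π_1·f_1 = 0.38 × 0.62 = 0.2356
  π_2·f_2 = 0.30 × 0.62 = 0.186
  π_3·f_3 = 0.32 × 0.36 = 0.1152
Normaliser: 0.2356 + 0.186 + 0.1152 = 0.5368
P(Language 3 | the observation) ≈ 0.215

0.215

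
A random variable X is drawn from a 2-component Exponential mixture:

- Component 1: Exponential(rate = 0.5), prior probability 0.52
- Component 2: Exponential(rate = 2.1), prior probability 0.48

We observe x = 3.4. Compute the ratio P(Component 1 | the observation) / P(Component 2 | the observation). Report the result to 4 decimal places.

59.4395

Since P(k|x) ∝ π_k f_k(x), the posterior odds are π_i f_i(x) / (π_j f_j(x)).
Evaluate each component's likelihood at the observed value:
  p_1 = 0.0913418
  p_2 = 0.00166478
0.0474977 / 0.000799094 ≈ 59.4395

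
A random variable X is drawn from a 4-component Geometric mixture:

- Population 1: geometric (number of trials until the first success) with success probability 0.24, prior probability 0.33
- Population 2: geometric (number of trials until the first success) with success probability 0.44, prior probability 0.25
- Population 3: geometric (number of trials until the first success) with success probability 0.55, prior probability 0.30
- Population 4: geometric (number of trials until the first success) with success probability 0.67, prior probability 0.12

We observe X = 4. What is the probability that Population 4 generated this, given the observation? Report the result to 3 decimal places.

P(component k | x) = π_k·f_k(x) / marginal(x), where marginal(x) = Σ_j π_j·f_j(x).
Geometric probabilities:
  L_1 = 0.24·(1−0.24)^3 = 0.24·0.438976 = 0.105354
  L_2 = 0.44·(1−0.44)^3 = 0.44·0.175616 = 0.077271
  L_3 = 0.55·(1−0.55)^3 = 0.55·0.091125 = 0.0501187
  L_4 = 0.67·(1−0.67)^3 = 0.67·0.035937 = 0.0240778
Weight by the priors:
  π_1·L_1 = 0.33 × 0.105354 = 0.0347669
  π_2·L_2 = 0.25 × 0.077271 = 0.0193178
  π_3·L_3 = 0.30 × 0.0501187 = 0.0150356
  π_4·L_4 = 0.12 × 0.0240778 = 0.00288933
Denominator: 0.0347669 + 0.0193178 + 0.0150356 + 0.00288933 = 0.0720096
P(Population 4 | 4) = 0.00288933 / 0.0720096 ≈ 0.040

0.040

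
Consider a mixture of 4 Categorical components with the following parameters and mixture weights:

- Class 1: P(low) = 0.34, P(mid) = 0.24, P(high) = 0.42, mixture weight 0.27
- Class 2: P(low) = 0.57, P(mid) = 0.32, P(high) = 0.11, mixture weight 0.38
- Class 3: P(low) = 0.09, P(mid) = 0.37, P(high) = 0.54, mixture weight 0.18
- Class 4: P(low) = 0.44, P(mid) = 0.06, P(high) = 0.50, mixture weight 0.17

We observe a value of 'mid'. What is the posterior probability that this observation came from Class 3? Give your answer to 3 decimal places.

By Bayes' theorem, P(k | x) = w_k f_k(x) / Σ_j w_j f_j(x).
Component likelihoods at x = 'mid':
  p_1 = P(mid | comp) = 0.24
  p_2 = P(mid | comp) = 0.32
  p_3 = P(mid | comp) = 0.37
  p_4 = P(mid | comp) = 0.06
Weight by the priors:
  w_1·p_1 = 0.27 × 0.24 = 0.0648
  w_2·p_2 = 0.38 × 0.32 = 0.1216
  w_3·p_3 = 0.18 × 0.37 = 0.0666
  w_4·p_4 = 0.17 × 0.06 = 0.0102
Denominator: 0.0648 + 0.1216 + 0.0666 + 0.0102 = 0.2632
P(Class 3 | data) = 0.0666 / 0.2632 ≈ 0.253

0.253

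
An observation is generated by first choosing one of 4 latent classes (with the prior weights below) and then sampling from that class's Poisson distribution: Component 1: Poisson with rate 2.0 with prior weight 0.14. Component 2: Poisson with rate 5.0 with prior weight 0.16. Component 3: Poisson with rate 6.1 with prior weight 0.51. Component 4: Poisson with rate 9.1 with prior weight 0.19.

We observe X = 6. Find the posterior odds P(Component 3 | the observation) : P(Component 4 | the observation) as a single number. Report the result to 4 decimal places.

4.8914

Posterior odds = (π_i f_i(x)) / (π_j f_j(x)); the normalising sum cancels.
Evaluate each component's likelihood at the observed value:
  f_1 = e^(−2.0)·2.0^6/6! = 0.0120298
  f_2 = e^(−5.0)·5.0^6/6! = 0.146223
  f_3 = e^(−6.1)·6.1^6/6! = 0.160491
  f_4 = e^(−9.1)·9.1^6/6! = 0.0880716
Odds = (0.51/0.19) × (0.160491/0.0880716) = 2.68421 × 1.82228 ≈ 4.8914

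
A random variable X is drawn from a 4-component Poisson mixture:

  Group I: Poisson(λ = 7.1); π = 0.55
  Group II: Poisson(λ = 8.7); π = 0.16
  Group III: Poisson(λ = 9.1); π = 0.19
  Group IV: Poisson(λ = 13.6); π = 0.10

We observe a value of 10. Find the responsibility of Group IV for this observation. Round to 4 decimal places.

The responsibility of component k is w_k f_k(x) divided by Σ_j w_j f_j(x).
Poisson probabilities:
  f_I = e^(−7.1)·7.1^10/10! = 0.0740167
  f_II = e^(−8.7)·8.7^10/10! = 0.114043
  f_III = e^(−9.1)·9.1^10/10! = 0.119832
  f_IV = e^(−13.6)·13.6^10/10! = 0.0739982
Unnormalised posteriors:
  w_I·f_I = 0.55 × 0.0740167 = 0.0407092
  w_II·f_II = 0.16 × 0.114043 = 0.0182468
  w_III·f_III = 0.19 × 0.119832 = 0.022768
  w_IV·f_IV = 0.10 × 0.0739982 = 0.00739982
Denominator: 0.0407092 + 0.0182468 + 0.022768 + 0.00739982 = 0.0891238
So the posterior for Group IV is 0.00739982 / 0.0891238 ≈ 0.0830.

0.0830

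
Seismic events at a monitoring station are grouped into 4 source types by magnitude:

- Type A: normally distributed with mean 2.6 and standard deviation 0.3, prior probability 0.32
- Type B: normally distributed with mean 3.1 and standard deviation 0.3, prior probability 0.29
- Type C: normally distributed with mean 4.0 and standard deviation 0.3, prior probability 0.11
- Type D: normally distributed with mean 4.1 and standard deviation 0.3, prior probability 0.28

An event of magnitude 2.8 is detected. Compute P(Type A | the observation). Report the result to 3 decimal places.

By Bayes' theorem, P(k | x) = P(Z=k) f_k(x) / Σ_j P(Z=j) f_j(x).
Evaluate each component's likelihood at the observed value:
  L_A = 1.06483
  L_B = 0.806569
  L_C = 0.000446101
  L_D = 0.000111236
Weight by the priors:
  P(Z=A)·L_A = 0.32 × 1.06483 = 0.340745
  P(Z=B)·L_B = 0.29 × 0.806569 = 0.233905
  P(Z=C)·L_C = 0.11 × 0.000446101 = 4.90711e-05
  P(Z=D)·L_D = 0.28 × 0.000111236 = 3.11461e-05
Marginal: 0.340745 + 0.233905 + 4.90711e-05 + 3.11461e-05 = 0.57473
So the posterior for Type A is 0.340745 / 0.57473 ≈ 0.593.

0.593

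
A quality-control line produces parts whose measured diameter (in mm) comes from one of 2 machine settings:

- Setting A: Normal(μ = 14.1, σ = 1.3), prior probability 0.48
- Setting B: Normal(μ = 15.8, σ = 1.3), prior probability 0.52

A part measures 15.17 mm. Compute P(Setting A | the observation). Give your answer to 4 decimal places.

Posterior ∝ prior × likelihood, so P(k | x) ∝ P(Z=k) f_k(x); normalise over all components.
Evaluate each component's likelihood at the observed value:
  L_A = (1/(1.3·√(2π)))·exp(−(15.17−14.1)²/(2·1.3²)) = 0.306879·exp(-0.33873) = 0.218705
  L_B = (1/(1.3·√(2π)))·exp(−(15.17−15.8)²/(2·1.3²)) = 0.306879·exp(-0.11743) = 0.272878
Prior × likelihood for each component:
  P(Z=A)·L_A = 0.48 × 0.218705 = 0.104978
  P(Z=B)·L_B = 0.52 × 0.272878 = 0.141897
Sum: 0.104978 + 0.141897 = 0.246875
P(Setting A | x) = 0.104978 / 0.246875 ≈ 0.4252

0.4252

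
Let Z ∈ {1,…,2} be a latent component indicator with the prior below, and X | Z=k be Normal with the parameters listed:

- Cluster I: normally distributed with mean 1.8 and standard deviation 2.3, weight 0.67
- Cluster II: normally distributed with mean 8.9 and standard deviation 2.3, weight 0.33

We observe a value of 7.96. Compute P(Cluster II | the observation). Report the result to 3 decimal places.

The responsibility of component k is w_k f_k(x) divided by Σ_j w_j f_j(x).
Normal densities:
  p_I = (1/(2.3·√(2π)))·exp(−(7.96−1.8)²/(2·2.3²)) = 0.173453·exp(-3.58654) = 0.00480361
  p_II = (1/(2.3·√(2π)))·exp(−(7.96−8.9)²/(2·2.3²)) = 0.173453·exp(-0.08352) = 0.159555
Weight by the priors:
  w_I·p_I = 0.67 × 0.00480361 = 0.00321842
  w_II·p_II = 0.33 × 0.159555 = 0.0526533
Marginal: 0.00321842 + 0.0526533 = 0.0558717
Responsibility of Cluster II: 0.0526533 / 0.0558717 ≈ 0.942

0.942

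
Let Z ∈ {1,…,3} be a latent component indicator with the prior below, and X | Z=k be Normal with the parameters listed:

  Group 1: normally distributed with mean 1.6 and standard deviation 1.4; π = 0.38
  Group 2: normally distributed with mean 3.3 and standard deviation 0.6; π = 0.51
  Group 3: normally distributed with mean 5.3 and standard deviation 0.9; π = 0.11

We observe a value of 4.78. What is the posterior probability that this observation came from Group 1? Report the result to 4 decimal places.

0.1250

Posterior ∝ prior × likelihood, so P(k | x) ∝ w_k f_k(x); normalise over all components.
Component likelihoods at x = 4.78:
  p_1 = 0.0215991
  p_2 = 0.031735
  p_3 = 0.375127
Prior × likelihood for each component:
  w_1·p_1 = 0.38 × 0.0215991 = 0.00820765
  w_2·p_2 = 0.51 × 0.031735 = 0.0161848
  w_3·p_3 = 0.11 × 0.375127 = 0.0412639
Sum: 0.00820765 + 0.0161848 + 0.0412639 = 0.0656564
P(Group 1 | x) ≈ 0.1250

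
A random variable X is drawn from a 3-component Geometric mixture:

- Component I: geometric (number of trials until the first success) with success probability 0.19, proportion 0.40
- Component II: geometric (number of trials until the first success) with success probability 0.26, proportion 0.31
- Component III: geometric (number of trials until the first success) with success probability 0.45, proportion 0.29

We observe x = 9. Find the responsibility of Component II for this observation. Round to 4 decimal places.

By Bayes' theorem, P(k | x) = w_k f_k(x) / Σ_j w_j f_j(x).
Component likelihoods at x = 9:
  f_I = 0.0352074
  f_II = 0.0233791
  f_III = 0.00376803
Multiply by the mixture weights:
  w_I·f_I = 0.40 × 0.0352074 = 0.014083
  w_II·f_II = 0.31 × 0.0233791 = 0.00724751
  w_III·f_III = 0.29 × 0.00376803 = 0.00109273
Denominator: 0.014083 + 0.00724751 + 0.00109273 = 0.0224232
P(Component II | data) = 0.00724751 / 0.0224232 ≈ 0.3232

0.3232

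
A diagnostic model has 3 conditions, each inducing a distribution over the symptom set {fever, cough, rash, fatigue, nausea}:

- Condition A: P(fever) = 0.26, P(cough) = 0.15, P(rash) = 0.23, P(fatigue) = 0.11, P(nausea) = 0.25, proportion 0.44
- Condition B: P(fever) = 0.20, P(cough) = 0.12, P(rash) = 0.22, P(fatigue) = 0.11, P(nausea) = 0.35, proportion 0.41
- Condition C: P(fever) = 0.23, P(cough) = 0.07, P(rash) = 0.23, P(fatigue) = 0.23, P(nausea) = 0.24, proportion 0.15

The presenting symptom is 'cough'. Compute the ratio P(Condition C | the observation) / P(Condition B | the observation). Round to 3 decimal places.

Posterior odds = (π_i f_i(x)) / (π_j f_j(x)); the normalising sum cancels.
Evaluate each component's likelihood at the observed value:
  f_A = P(cough | comp) = 0.15
  f_B = P(cough | comp) = 0.12
  f_C = P(cough | comp) = 0.07
Posterior odds = (π_C·f_C) / (π_B·f_B) = (0.15·0.07) / (0.41·0.12) = 0.0105 / 0.0492 ≈ 0.213

0.213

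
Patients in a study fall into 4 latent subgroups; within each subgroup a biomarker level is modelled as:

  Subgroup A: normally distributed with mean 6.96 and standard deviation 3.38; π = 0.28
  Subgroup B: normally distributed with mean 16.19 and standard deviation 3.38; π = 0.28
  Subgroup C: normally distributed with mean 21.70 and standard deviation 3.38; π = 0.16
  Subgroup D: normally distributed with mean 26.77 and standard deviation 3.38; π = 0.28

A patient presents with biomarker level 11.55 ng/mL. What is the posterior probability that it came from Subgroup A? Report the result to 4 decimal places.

0.5010

Apply Bayes' rule: the posterior for each component is proportional to its prior times its likelihood at x.
Normal densities:
  p_A = (1/(3.38·√(2π)))·exp(−(11.55−6.96)²/(2·3.38²)) = 0.118030·exp(-0.92207) = 0.0469402
  p_B = (1/(3.38·√(2π)))·exp(−(11.55−16.19)²/(2·3.38²)) = 0.118030·exp(-0.94226) = 0.0460016
  p_C = (1/(3.38·√(2π)))·exp(−(11.55−21.70)²/(2·3.38²)) = 0.118030·exp(-4.50888) = 0.00129961
  p_D = (1/(3.38·√(2π)))·exp(−(11.55−26.77)²/(2·3.38²)) = 0.118030·exp(-10.13832) = 4.66636e-06
Weight by the priors:
  w_A·p_A = 0.28 × 0.0469402 = 0.0131433
  w_B·p_B = 0.28 × 0.0460016 = 0.0128805
  w_C·p_C = 0.16 × 0.00129961 = 0.000207937
  w_D·p_D = 0.28 × 4.66636e-06 = 1.30658e-06
Sum: 0.0131433 + 0.0128805 + 0.000207937 + 1.30658e-06 = 0.026233
P(Subgroup A | x) ≈ 0.5010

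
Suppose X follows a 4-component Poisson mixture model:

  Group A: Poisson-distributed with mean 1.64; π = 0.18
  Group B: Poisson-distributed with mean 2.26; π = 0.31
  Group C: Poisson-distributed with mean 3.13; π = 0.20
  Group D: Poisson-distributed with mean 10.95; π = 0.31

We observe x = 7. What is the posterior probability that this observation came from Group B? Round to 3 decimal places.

0.070

The responsibility of component k is π_k f_k(x) divided by Σ_j π_j f_j(x).
Component likelihoods at x = 7:
  f_A = 0.0012281
  f_B = 0.00623481
  f_C = 0.0255293
  f_D = 0.0657573
Prior × likelihood for each component:
  π_A·f_A = 0.18 × 0.0012281 = 0.000221058
  π_B·f_B = 0.31 × 0.00623481 = 0.00193279
  π_C·f_C = 0.20 × 0.0255293 = 0.00510585
  π_D·f_D = 0.31 × 0.0657573 = 0.0203848
Normaliser: 0.000221058 + 0.00193279 + 0.00510585 + 0.0203848 = 0.0276444
So the posterior for Group B is 0.00193279 / 0.0276444 ≈ 0.070.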